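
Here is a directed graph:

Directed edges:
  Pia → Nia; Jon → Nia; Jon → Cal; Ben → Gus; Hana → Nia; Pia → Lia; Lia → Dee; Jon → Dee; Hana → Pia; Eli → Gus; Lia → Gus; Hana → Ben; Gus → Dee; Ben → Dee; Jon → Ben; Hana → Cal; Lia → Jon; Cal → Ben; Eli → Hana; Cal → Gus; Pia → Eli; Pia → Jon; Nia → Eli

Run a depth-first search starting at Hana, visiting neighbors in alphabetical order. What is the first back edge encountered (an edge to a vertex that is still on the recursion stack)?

Eli->Hana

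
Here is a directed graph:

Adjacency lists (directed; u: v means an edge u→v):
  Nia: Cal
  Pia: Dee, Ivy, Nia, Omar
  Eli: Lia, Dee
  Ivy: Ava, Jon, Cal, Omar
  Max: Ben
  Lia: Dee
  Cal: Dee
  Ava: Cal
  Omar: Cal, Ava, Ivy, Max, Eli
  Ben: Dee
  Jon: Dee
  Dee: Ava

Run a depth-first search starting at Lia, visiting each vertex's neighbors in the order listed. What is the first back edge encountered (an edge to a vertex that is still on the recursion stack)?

Cal->Dee

DFS from Lia (visiting each vertex's neighbors in the order listed); mark gray on enter, black on exit:
Lia gray
  Dee gray
    Ava gray
      Cal gray
        Cal→Dee: Dee is gray → back edge
First back edge: Cal → Dee.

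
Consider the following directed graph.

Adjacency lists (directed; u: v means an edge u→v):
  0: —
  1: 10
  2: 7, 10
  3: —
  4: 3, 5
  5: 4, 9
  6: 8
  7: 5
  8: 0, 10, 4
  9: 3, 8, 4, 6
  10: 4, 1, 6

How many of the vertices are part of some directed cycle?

A vertex is on a directed cycle iff it belongs to a strongly connected component of size ≥ 2 (or has a self-loop).
The vertices on cycles are {1, 4, 5, 6, 8, 9, 10} — 7 in total.

7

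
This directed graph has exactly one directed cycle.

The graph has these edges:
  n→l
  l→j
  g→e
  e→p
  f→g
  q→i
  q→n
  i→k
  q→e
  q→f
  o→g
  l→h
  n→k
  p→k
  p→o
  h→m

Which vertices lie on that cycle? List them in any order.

DFS with gray/black marking from e:
e gray
  p gray
    k gray
    k black
    o gray
      g gray
        g→e: e is gray → back edge
Back edge closes the cycle e → p → o → g → e; its vertices are {e, g, o, p}.

e, g, o, p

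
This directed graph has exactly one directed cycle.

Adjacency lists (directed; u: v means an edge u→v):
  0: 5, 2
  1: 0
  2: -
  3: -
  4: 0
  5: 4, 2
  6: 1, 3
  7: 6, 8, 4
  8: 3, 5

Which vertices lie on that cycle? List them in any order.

0, 4, 5

DFS with gray/black marking from 5:
5 gray
  4 gray
    0 gray
      0→5: 5 is gray → back edge
Back edge closes the cycle 5 → 4 → 0 → 5; its vertices are {0, 4, 5}.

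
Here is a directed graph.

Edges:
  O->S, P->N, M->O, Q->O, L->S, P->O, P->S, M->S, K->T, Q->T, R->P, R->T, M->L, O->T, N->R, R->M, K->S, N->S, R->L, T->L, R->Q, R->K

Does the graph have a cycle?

Yes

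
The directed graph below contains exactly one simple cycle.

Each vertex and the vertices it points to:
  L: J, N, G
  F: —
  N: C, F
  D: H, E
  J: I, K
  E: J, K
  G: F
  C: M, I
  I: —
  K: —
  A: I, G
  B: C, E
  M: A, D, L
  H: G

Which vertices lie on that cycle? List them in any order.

DFS with gray/black marking from C:
C gray
  M gray
    A gray
      I gray
      I black
      G gray
        F gray
        F black
      G black
    A black
    D gray
      H gray
        H→G: G black — skip
      H black
      E gray
        J gray
          J→I: I black — skip
          K gray
          K black
        J black
        E→K: K black — skip
      E black
    D black
    L gray
      L→J: J black — skip
      N gray
        N→C: C is gray → back edge
Back edge closes the cycle C → M → L → N → C; its vertices are {C, L, M, N}.

C, L, M, N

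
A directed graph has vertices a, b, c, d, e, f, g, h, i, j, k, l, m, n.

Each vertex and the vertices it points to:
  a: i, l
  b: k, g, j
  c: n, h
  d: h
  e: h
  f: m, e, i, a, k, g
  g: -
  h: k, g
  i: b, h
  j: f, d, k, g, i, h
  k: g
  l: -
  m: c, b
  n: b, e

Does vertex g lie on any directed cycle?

g lies on a cycle iff there is a path from g back to itself.
Exploring from g, it never reaches itself; equivalently, its strongly connected component is a singleton.

No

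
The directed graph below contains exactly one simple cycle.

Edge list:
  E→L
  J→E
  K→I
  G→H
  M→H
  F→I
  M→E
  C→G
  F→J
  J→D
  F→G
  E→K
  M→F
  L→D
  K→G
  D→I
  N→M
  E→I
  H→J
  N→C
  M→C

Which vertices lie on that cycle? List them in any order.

E, G, H, J, K

DFS with gray/black marking from J:
J gray
  D gray
    I gray
    I black
  D black
  E gray
    L gray
      L→D: D black — skip
    L black
    K gray
      K→I: I black — skip
      G gray
        H gray
          H→J: J is gray → back edge
Back edge closes the cycle J → E → K → G → H → J; its vertices are {E, G, H, J, K}.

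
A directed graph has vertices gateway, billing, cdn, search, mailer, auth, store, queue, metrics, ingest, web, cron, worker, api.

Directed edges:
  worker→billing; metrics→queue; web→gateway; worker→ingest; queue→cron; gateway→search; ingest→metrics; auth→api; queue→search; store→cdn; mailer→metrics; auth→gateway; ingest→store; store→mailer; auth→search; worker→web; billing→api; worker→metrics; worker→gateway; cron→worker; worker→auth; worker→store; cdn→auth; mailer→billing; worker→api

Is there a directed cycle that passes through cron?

cron is on a cycle iff cron can reach itself via ≥1 edge.
cron → worker → metrics → queue → cron — yes.

Yes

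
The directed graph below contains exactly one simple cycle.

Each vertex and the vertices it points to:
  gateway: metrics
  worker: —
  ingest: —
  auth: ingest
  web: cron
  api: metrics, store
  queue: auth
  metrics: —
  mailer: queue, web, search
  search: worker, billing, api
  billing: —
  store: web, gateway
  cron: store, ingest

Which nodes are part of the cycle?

web, cron, store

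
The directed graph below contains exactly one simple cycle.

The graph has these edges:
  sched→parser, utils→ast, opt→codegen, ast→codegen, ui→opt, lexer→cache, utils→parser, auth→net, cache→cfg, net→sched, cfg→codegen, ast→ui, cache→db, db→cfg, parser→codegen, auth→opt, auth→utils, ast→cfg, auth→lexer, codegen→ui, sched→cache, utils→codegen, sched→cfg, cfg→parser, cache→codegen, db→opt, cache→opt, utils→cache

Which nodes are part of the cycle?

DFS with gray/black marking from ui:
ui gray
  opt gray
    codegen gray
      codegen→ui: ui is gray → back edge
Back edge closes the cycle ui → opt → codegen → ui; its vertices are {ui, opt, codegen}.

ui, opt, codegen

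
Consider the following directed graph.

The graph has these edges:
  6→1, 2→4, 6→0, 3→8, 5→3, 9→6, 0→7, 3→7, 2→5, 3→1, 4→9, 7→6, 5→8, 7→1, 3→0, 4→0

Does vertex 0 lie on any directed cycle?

0 is on a cycle iff 0 can reach itself via ≥1 edge.
0 → 7 → 6 → 0 — yes.

Yes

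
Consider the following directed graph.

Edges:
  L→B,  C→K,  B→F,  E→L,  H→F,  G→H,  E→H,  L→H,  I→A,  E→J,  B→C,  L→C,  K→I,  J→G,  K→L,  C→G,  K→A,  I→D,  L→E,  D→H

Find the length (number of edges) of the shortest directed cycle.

2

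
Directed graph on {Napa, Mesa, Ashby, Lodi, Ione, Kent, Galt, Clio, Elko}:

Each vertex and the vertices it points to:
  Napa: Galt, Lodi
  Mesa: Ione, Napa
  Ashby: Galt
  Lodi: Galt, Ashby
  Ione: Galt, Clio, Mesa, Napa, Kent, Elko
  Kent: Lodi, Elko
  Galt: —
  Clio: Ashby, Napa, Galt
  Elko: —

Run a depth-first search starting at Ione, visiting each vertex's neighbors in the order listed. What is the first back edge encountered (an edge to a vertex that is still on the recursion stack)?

Mesa->Ione

DFS from Ione (visiting each vertex's neighbors in the order listed); mark gray on enter, black on exit:
Ione gray
  Galt gray
  Galt black
  Clio gray
    Ashby gray
      Ashby→Galt: Galt black — skip
    Ashby black
    Napa gray
      Napa→Galt: Galt black — skip
      Lodi gray
        Lodi→Galt: Galt black — skip
        Lodi→Ashby: Ashby black — skip
      Lodi black
    Napa black
    Clio→Galt: Galt black — skip
  Clio black
  Mesa gray
    Mesa→Ione: Ione is gray → back edge
First back edge: Mesa → Ione.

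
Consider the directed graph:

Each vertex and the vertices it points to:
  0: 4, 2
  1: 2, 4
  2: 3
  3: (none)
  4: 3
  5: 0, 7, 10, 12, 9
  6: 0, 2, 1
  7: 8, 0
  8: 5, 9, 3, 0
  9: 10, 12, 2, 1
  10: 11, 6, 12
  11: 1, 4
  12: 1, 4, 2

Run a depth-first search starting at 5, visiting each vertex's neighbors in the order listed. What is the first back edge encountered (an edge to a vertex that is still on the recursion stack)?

DFS from 5 (visiting each vertex's neighbors in the order listed); mark gray on enter, black on exit:
5 gray
  0 gray
    4 gray
      3 gray
      3 black
    4 black
    2 gray
      2→3: 3 black — skip
    2 black
  0 black
  7 gray
    8 gray
      8→5: 5 is gray → back edge
First back edge: 8 → 5.

8→5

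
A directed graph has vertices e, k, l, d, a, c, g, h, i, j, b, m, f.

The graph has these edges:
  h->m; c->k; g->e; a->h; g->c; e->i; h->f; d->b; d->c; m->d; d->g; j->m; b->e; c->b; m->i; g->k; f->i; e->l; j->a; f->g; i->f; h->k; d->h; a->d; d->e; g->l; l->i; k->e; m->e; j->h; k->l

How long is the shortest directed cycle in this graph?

For each vertex v, BFS finds the shortest path from v back to v.
The shortest such closed walk is f → i → f, length 2.

2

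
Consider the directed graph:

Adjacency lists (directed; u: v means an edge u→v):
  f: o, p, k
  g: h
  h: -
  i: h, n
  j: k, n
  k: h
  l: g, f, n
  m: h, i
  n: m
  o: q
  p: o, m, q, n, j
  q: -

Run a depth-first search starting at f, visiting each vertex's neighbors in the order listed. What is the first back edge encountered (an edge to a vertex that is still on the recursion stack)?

n->m

DFS from f (visiting each vertex's neighbors in the order listed); mark gray on enter, black on exit:
f gray
  o gray
    q gray
    q black
  o black
  p gray
    p→o: o black — skip
    m gray
      h gray
      h black
      i gray
        i→h: h black — skip
        n gray
          n→m: m is gray → back edge
First back edge: n → m.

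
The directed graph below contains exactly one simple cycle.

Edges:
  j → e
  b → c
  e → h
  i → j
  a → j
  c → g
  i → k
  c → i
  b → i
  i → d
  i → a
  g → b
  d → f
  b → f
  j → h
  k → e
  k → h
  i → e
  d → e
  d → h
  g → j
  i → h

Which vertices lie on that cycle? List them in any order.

b, c, g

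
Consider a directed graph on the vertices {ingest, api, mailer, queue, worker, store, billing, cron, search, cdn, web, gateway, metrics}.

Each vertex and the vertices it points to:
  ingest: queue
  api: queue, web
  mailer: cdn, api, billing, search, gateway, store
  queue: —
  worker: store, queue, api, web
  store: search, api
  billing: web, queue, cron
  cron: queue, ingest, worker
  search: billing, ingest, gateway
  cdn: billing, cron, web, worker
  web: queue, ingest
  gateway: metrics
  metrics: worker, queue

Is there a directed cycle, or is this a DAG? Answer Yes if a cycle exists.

Yes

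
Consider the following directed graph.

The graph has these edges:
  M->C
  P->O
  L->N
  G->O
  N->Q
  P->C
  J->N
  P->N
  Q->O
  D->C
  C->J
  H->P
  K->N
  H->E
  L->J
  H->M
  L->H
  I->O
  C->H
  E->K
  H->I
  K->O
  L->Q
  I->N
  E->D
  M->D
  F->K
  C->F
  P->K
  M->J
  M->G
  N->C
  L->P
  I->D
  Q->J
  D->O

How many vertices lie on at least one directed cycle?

12

A vertex is on a directed cycle iff it belongs to a strongly connected component of size ≥ 2 (or has a self-loop).
The vertices on cycles are {C, D, E, F, H, I, J, K, M, N, P, Q} — 12 in total.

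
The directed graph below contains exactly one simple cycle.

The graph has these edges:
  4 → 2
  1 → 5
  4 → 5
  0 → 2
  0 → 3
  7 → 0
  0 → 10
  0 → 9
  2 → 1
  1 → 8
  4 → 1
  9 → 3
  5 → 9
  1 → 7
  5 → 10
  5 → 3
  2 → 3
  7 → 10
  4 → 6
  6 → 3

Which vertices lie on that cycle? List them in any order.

0, 1, 2, 7

DFS with gray/black marking from 1:
1 gray
  8 gray
  8 black
  7 gray
    10 gray
    10 black
    0 gray
      3 gray
      3 black
      0→10: 10 black — skip
      2 gray
        2→1: 1 is gray → back edge
Back edge closes the cycle 1 → 7 → 0 → 2 → 1; its vertices are {0, 1, 2, 7}.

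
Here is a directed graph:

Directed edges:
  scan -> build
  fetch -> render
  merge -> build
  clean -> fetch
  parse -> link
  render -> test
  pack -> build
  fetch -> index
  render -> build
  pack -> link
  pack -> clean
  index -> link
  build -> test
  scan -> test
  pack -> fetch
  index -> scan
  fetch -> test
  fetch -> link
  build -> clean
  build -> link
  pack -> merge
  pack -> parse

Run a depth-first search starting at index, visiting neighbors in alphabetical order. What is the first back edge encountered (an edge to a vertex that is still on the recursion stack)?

DFS from index (visiting neighbors in alphabetical order); mark gray on enter, black on exit:
index gray
  link gray
  link black
  scan gray
    build gray
      clean gray
        fetch gray
          fetch→index: index is gray → back edge
First back edge: fetch → index.

fetch->index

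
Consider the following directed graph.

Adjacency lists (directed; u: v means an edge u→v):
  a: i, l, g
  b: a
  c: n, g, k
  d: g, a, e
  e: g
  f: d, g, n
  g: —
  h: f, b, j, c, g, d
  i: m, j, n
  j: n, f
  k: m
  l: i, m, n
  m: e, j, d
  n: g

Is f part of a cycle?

f is on a cycle iff f can reach itself via ≥1 edge.
f → d → a → i → j → f — yes.

Yes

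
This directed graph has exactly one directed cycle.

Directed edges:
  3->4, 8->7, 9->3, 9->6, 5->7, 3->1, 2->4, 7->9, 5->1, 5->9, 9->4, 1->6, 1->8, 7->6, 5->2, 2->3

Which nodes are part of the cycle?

DFS with gray/black marking from 1:
1 gray
  6 gray
  6 black
  8 gray
    7 gray
      9 gray
        3 gray
          3→1: 1 is gray → back edge
Back edge closes the cycle 1 → 8 → 7 → 9 → 3 → 1; its vertices are {1, 3, 7, 8, 9}.

1, 3, 7, 8, 9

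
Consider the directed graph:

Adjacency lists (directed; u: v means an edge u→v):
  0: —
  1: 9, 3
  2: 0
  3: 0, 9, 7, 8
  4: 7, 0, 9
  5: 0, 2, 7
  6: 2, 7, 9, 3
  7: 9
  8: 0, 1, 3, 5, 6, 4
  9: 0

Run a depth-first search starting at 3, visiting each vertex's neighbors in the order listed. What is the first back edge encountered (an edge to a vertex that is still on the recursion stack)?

DFS from 3 (visiting each vertex's neighbors in the order listed); mark gray on enter, black on exit:
3 gray
  0 gray
  0 black
  9 gray
    9→0: 0 black — skip
  9 black
  7 gray
    7→9: 9 black — skip
  7 black
  8 gray
    8→0: 0 black — skip
    1 gray
      1→9: 9 black — skip
      1→3: 3 is gray → back edge
First back edge: 1 → 3.

1->3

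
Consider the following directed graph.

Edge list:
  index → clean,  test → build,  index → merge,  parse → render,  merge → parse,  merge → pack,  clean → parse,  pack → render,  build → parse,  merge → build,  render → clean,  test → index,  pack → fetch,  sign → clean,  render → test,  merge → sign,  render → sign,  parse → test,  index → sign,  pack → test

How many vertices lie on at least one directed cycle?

9

A vertex is on a directed cycle iff it belongs to a strongly connected component of size ≥ 2 (or has a self-loop).
The vertices on cycles are {pack, sign, test, build, clean, index, merge, parse, render} — 9 in total.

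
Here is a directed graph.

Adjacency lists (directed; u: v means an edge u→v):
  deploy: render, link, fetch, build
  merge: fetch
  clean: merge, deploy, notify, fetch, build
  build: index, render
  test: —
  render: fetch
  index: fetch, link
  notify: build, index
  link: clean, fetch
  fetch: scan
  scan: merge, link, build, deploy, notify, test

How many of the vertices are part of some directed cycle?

10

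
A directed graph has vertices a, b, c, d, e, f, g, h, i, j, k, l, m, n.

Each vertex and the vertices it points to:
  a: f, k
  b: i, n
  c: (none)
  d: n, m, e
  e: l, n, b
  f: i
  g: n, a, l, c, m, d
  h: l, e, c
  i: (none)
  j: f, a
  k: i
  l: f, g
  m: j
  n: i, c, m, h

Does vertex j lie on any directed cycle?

j lies on a cycle iff there is a path from j back to itself.
Exploring from j, it never reaches itself; equivalently, its strongly connected component is a singleton.

No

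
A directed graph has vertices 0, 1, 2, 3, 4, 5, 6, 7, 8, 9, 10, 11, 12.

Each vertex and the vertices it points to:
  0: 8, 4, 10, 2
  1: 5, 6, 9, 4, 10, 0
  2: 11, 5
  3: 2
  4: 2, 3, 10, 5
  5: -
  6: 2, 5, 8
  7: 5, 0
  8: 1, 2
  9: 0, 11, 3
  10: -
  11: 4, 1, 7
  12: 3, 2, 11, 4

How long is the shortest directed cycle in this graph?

3

For each vertex v, BFS finds the shortest path from v back to v.
The shortest such closed walk is 11 → 1 → 9 → 11, length 3.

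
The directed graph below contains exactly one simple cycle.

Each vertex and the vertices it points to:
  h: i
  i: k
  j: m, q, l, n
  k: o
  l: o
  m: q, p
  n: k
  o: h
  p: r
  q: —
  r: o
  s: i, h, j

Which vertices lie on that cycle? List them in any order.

DFS with gray/black marking from i:
i gray
  k gray
    o gray
      h gray
        h→i: i is gray → back edge
Back edge closes the cycle i → k → o → h → i; its vertices are {h, i, k, o}.

h, i, k, o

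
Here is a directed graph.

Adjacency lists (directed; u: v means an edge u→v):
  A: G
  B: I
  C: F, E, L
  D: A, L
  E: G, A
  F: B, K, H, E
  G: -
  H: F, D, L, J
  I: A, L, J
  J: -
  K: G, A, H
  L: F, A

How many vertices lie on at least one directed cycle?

7

A vertex is on a directed cycle iff it belongs to a strongly connected component of size ≥ 2 (or has a self-loop).
The vertices on cycles are {B, D, F, H, I, K, L} — 7 in total.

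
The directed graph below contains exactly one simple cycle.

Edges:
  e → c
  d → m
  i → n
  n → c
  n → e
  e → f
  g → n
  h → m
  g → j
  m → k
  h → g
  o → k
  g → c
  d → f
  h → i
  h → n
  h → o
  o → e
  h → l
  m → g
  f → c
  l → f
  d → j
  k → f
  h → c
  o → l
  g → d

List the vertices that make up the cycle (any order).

d, g, m

DFS with gray/black marking from m:
m gray
  g gray
    j gray
    j black
    n gray
      c gray
      c black
      e gray
        e→c: c black — skip
        f gray
          f→c: c black — skip
        f black
      e black
    n black
    g→c: c black — skip
    d gray
      d→f: f black — skip
      d→m: m is gray → back edge
Back edge closes the cycle m → g → d → m; its vertices are {d, g, m}.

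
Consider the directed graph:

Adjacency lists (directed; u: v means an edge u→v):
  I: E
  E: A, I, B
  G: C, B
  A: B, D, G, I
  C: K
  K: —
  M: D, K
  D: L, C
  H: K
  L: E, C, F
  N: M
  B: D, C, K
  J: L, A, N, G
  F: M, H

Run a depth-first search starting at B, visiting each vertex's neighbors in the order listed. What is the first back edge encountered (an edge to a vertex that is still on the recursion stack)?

A→B

DFS from B (visiting each vertex's neighbors in the order listed); mark gray on enter, black on exit:
B gray
  D gray
    L gray
      E gray
        A gray
          A→B: B is gray → back edge
First back edge: A → B.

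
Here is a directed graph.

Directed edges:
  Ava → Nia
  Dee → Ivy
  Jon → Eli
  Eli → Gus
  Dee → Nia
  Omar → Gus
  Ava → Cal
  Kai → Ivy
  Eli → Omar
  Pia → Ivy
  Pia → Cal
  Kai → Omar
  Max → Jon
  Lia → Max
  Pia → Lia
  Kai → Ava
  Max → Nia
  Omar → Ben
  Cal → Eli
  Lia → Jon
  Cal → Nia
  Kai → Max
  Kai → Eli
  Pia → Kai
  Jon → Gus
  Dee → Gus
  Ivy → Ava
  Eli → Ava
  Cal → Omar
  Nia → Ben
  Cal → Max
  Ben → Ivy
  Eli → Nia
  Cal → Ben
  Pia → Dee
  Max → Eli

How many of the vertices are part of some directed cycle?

A vertex is on a directed cycle iff it belongs to a strongly connected component of size ≥ 2 (or has a self-loop).
The vertices on cycles are {Ava, Ben, Cal, Eli, Ivy, Jon, Max, Nia, Omar} — 9 in total.

9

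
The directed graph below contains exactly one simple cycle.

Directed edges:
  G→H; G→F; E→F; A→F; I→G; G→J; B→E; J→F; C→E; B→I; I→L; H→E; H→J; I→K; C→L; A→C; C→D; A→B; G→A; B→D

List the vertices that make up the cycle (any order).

A, B, G, I

DFS with gray/black marking from A:
A gray
  B gray
    I gray
      G gray
        G→A: A is gray → back edge
Back edge closes the cycle A → B → I → G → A; its vertices are {A, B, G, I}.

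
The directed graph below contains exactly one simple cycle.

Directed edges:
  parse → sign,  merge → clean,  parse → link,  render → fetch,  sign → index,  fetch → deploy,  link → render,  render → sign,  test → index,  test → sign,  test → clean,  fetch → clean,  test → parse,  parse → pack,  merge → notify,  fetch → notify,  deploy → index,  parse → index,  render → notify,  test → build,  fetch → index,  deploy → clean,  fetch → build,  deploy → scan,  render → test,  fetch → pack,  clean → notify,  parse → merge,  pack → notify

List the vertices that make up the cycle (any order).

DFS with gray/black marking from render:
render gray
  sign gray
    index gray
    index black
  sign black
  fetch gray
    fetch→index: index black — skip
    notify gray
    notify black
    build gray
    build black
    pack gray
      pack→notify: notify black — skip
    pack black
    deploy gray
      deploy→index: index black — skip
      clean gray
        clean→notify: notify black — skip
      clean black
      scan gray
      scan black
    deploy black
    fetch→clean: clean black — skip
  fetch black
  test gray
    parse gray
      parse→index: index black — skip
      parse→pack: pack black — skip
      link gray
        link→render: render is gray → back edge
Back edge closes the cycle render → test → parse → link → render; its vertices are {link, test, parse, render}.

link, test, parse, render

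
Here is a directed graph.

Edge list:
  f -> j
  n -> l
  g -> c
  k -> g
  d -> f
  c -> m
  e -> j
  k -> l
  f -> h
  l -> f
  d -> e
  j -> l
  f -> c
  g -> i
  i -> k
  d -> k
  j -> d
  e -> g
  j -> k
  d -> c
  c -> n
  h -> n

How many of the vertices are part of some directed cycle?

A vertex is on a directed cycle iff it belongs to a strongly connected component of size ≥ 2 (or has a self-loop).
The vertices on cycles are {c, d, e, f, g, h, i, j, k, l, n} — 11 in total.

11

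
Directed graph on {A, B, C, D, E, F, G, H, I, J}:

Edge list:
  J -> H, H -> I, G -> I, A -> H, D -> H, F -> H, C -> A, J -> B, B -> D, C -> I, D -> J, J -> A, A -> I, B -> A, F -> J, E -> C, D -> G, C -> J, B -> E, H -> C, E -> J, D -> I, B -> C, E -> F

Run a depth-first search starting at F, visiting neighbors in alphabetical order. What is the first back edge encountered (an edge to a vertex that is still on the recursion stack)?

DFS from F (visiting neighbors in alphabetical order); mark gray on enter, black on exit:
F gray
  H gray
    C gray
      A gray
        A→H: H is gray → back edge
First back edge: A → H.

A->H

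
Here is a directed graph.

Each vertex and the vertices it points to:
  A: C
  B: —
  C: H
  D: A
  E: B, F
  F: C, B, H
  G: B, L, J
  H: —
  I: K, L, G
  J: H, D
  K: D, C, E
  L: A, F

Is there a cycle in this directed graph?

DFS with white/gray/black marking, starting from C:
C gray
  H gray
  H black
C black
A gray
  A→C: C black — skip
A black
B gray
B black
D gray
  D→A: A black — skip
D black
E gray
  E→B: B black — skip
  F gray
    F→C: C black — skip
    F→B: B black — skip
    F→H: H black — skip
  F black
E black
G gray
  G→B: B black — skip
  L gray
    L→A: A black — skip
    L→F: F black — skip
  L black
  J gray
    J→H: H black — skip
    J→D: D black — skip
  J black
G black
I gray
  K gray
    K→D: D black — skip
    K→C: C black — skip
    K→E: E black — skip
  K black
  I→L: L black — skip
  I→G: G black — skip
I black
Every edge goes to a white or black vertex — no back edge, so the graph is acyclic.

No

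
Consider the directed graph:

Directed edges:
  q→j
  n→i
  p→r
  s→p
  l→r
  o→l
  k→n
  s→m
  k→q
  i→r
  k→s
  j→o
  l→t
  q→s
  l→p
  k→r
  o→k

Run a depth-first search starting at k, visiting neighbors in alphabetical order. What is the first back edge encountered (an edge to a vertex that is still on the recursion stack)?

o->k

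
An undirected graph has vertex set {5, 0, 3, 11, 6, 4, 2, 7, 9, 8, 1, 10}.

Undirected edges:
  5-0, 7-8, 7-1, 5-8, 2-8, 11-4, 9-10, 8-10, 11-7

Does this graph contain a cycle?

No

DFS, tracking each vertex's parent; an edge to a visited non-parent vertex closes a cycle.
Start from 2:
visit 2 (parent –)
  visit 8 (parent 2)
    8–2: parent, skip
    visit 7 (parent 8)
      visit 1 (parent 7)
        1–7: parent, skip
      7–8: parent, skip
      visit 11 (parent 7)
        visit 4 (parent 11)
          4–11: parent, skip
        11–7: parent, skip
    visit 10 (parent 8)
      10–8: parent, skip
      visit 9 (parent 10)
        9–10: parent, skip
    visit 5 (parent 8)
      visit 0 (parent 5)
        0–5: parent, skip
      5–8: parent, skip
visit 3 (parent –)
visit 6 (parent –)
No non-parent visited neighbor found — the graph is a forest.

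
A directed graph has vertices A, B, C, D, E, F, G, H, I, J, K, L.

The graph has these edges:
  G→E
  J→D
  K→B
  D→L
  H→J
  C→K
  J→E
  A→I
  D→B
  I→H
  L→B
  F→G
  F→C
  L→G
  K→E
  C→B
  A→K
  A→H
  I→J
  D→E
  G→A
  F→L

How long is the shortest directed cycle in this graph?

6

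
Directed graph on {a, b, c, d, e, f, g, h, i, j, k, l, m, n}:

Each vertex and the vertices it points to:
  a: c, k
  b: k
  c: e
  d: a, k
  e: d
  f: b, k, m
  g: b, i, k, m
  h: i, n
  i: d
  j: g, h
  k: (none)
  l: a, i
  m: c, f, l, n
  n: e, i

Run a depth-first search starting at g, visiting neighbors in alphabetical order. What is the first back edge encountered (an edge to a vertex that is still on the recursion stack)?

DFS from g (visiting neighbors in alphabetical order); mark gray on enter, black on exit:
g gray
  b gray
    k gray
    k black
  b black
  i gray
    d gray
      a gray
        c gray
          e gray
            e→d: d is gray → back edge
First back edge: e → d.

e->d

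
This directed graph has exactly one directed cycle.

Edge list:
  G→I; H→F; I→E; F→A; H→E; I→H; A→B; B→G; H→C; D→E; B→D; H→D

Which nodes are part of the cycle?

A, B, F, G, H, I

DFS with gray/black marking from H:
H gray
  D gray
    E gray
    E black
  D black
  F gray
    A gray
      B gray
        B→D: D black — skip
        G gray
          I gray
            I→H: H is gray → back edge
Back edge closes the cycle H → F → A → B → G → I → H; its vertices are {A, B, F, G, H, I}.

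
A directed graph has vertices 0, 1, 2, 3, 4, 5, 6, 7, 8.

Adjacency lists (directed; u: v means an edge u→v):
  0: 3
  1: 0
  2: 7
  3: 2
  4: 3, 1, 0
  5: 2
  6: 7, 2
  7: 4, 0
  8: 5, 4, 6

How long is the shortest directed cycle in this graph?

4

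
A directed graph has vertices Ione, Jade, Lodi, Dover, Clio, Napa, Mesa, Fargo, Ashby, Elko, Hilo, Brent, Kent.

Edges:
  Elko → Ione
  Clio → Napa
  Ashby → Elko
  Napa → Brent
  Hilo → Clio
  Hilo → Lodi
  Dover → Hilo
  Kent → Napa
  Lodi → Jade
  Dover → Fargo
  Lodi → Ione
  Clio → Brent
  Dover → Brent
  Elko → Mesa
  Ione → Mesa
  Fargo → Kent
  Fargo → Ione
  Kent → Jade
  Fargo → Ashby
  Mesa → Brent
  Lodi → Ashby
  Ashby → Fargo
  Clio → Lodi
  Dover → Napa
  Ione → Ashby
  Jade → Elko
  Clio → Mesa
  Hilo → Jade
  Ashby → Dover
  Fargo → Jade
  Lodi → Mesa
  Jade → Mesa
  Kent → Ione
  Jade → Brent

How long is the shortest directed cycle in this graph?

2

For each vertex v, BFS finds the shortest path from v back to v.
The shortest such closed walk is Fargo → Ashby → Fargo, length 2.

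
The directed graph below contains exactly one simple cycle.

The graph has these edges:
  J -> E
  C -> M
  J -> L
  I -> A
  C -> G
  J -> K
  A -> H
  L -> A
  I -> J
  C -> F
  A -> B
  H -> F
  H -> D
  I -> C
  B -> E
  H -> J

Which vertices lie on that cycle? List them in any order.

A, H, J, L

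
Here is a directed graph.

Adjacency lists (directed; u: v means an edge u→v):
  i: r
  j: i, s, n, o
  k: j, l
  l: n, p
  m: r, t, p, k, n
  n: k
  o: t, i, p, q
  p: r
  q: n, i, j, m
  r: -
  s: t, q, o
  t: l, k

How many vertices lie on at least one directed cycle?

9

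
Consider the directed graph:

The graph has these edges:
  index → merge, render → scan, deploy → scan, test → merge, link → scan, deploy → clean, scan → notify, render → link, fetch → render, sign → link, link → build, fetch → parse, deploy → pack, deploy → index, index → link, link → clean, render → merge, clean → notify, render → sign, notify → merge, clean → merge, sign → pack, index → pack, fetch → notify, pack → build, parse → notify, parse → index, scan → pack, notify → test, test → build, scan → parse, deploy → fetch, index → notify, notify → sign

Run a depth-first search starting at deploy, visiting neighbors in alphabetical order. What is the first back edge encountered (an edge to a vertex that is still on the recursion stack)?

link->clean

DFS from deploy (visiting neighbors in alphabetical order); mark gray on enter, black on exit:
deploy gray
  clean gray
    merge gray
    merge black
    notify gray
      notify→merge: merge black — skip
      sign gray
        link gray
          build gray
          build black
          link→clean: clean is gray → back edge
First back edge: link → clean.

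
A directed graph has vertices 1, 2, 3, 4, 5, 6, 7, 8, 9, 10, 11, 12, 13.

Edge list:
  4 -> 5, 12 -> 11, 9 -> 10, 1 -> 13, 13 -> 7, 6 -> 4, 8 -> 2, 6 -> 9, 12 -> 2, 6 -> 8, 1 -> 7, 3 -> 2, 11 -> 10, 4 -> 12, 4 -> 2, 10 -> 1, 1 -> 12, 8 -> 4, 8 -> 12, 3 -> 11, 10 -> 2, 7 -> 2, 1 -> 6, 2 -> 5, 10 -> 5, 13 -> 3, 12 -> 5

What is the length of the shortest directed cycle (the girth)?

For each vertex v, BFS finds the shortest path from v back to v.
The shortest such closed walk is 1 → 6 → 9 → 10 → 1, length 4.

4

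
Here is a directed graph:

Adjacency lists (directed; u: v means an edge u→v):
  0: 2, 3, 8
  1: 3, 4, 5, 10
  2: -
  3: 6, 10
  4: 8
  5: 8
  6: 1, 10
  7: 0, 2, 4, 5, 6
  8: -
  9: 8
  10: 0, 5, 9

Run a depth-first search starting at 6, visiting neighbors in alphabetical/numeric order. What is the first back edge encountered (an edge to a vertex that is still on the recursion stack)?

3->6

DFS from 6 (visiting neighbors in alphabetical/numeric order); mark gray on enter, black on exit:
6 gray
  1 gray
    3 gray
      3→6: 6 is gray → back edge
First back edge: 3 → 6.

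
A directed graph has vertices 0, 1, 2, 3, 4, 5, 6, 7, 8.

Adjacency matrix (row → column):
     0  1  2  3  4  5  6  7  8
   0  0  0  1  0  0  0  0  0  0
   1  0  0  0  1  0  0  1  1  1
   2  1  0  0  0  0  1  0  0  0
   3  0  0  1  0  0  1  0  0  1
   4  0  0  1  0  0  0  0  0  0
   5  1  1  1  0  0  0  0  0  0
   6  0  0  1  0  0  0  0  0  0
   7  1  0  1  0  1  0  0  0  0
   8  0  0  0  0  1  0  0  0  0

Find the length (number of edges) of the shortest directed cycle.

For each vertex v, BFS finds the shortest path from v back to v.
The shortest such closed walk is 5 → 2 → 5, length 2.

2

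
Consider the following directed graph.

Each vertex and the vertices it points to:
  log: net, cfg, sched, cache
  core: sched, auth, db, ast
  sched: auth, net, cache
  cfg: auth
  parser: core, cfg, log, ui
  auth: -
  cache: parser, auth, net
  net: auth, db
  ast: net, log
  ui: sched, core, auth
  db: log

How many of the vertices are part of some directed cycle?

A vertex is on a directed cycle iff it belongs to a strongly connected component of size ≥ 2 (or has a self-loop).
The vertices on cycles are {db, ui, ast, log, net, core, cache, sched, parser} — 9 in total.

9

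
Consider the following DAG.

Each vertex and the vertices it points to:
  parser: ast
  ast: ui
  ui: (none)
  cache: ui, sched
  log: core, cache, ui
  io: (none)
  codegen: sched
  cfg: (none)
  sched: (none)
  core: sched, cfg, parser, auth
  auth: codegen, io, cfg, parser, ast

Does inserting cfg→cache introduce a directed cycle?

No

Adding cfg→cache creates a cycle iff cache can already reach cfg.
Explore from cache: no path reaches cfg. The graph stays acyclic.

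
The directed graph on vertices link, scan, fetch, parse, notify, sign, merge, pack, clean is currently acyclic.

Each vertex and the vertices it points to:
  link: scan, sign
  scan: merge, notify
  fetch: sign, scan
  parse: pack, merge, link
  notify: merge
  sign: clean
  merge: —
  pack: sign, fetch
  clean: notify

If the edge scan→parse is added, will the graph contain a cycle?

Adding scan→parse creates a cycle iff parse can already reach scan.
Path from parse: parse → link → scan.
So parse → … → scan → parse is a cycle.

Yes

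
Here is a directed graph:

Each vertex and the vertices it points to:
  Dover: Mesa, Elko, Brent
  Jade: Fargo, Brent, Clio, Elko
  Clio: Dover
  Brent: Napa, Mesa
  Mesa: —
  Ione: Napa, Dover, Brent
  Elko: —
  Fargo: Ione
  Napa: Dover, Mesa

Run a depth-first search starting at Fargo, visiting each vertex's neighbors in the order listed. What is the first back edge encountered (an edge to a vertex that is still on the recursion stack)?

Brent→Napa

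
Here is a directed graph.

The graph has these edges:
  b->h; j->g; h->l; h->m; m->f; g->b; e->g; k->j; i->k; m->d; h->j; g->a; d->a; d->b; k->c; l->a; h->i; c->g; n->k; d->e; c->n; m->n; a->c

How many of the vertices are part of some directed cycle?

13

A vertex is on a directed cycle iff it belongs to a strongly connected component of size ≥ 2 (or has a self-loop).
The vertices on cycles are {a, b, c, d, e, g, h, i, j, k, l, m, n} — 13 in total.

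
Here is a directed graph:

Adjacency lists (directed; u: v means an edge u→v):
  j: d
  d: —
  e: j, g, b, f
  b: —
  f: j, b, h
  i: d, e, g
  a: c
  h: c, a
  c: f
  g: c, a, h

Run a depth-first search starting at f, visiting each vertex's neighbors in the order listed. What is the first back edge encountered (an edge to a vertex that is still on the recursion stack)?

DFS from f (visiting each vertex's neighbors in the order listed); mark gray on enter, black on exit:
f gray
  j gray
    d gray
    d black
  j black
  b gray
  b black
  h gray
    c gray
      c→f: f is gray → back edge
First back edge: c → f.

c→f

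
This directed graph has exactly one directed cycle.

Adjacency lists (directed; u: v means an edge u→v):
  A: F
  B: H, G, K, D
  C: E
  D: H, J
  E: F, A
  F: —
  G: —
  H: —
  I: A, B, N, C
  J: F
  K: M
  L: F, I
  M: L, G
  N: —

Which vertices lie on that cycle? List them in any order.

DFS with gray/black marking from L:
L gray
  F gray
  F black
  I gray
    A gray
      A→F: F black — skip
    A black
    B gray
      H gray
      H black
      G gray
      G black
      K gray
        M gray
          M→L: L is gray → back edge
Back edge closes the cycle L → I → B → K → M → L; its vertices are {B, I, K, L, M}.

B, I, K, L, M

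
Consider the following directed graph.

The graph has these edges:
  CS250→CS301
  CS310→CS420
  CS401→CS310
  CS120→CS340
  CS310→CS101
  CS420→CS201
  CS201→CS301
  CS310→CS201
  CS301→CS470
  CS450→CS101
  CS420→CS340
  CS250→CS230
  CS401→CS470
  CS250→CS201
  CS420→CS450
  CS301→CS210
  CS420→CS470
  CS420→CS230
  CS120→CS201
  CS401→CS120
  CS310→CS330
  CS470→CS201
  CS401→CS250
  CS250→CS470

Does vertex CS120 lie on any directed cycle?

CS120 lies on a cycle iff there is a path from CS120 back to itself.
Exploring from CS120, it never reaches itself; equivalently, its strongly connected component is a singleton.

No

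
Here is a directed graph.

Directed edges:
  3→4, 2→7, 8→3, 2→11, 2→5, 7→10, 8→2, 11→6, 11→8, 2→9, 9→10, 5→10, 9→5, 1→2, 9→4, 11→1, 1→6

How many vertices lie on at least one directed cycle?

4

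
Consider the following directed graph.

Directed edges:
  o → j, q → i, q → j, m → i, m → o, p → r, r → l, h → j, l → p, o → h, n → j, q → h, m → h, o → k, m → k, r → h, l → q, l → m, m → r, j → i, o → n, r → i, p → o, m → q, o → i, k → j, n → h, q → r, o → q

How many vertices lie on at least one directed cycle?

6

A vertex is on a directed cycle iff it belongs to a strongly connected component of size ≥ 2 (or has a self-loop).
The vertices on cycles are {l, m, o, p, q, r} — 6 in total.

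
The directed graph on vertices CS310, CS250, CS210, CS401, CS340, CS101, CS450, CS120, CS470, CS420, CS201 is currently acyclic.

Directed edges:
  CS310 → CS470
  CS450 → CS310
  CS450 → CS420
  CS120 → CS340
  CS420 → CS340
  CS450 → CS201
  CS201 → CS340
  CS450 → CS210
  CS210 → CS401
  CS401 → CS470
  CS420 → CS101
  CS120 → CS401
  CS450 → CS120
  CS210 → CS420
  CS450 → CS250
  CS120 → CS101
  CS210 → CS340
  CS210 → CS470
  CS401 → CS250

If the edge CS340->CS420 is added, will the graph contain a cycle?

Adding CS340→CS420 creates a cycle iff CS420 can already reach CS340.
Path from CS420: CS420 → CS340.
So CS420 → … → CS340 → CS420 is a cycle.

Yes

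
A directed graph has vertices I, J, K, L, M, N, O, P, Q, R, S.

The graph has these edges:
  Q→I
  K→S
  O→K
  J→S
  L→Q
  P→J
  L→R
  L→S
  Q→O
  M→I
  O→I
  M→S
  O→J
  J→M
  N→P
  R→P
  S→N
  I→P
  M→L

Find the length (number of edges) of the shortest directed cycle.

For each vertex v, BFS finds the shortest path from v back to v.
The shortest such closed walk is J → M → I → P → J, length 4.

4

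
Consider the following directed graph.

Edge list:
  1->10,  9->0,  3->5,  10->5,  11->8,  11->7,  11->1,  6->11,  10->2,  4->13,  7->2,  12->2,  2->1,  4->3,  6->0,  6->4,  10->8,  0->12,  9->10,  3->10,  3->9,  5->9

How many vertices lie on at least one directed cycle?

7

A vertex is on a directed cycle iff it belongs to a strongly connected component of size ≥ 2 (or has a self-loop).
The vertices on cycles are {0, 1, 2, 5, 9, 10, 12} — 7 in total.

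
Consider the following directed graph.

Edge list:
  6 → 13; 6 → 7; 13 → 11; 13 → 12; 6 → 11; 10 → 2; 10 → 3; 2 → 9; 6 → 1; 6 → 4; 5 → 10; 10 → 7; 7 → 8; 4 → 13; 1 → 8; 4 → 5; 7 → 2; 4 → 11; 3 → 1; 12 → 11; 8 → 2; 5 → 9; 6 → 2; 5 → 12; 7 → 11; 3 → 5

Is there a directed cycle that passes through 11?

No

11 lies on a cycle iff there is a path from 11 back to itself.
Exploring from 11, it never reaches itself; equivalently, its strongly connected component is a singleton.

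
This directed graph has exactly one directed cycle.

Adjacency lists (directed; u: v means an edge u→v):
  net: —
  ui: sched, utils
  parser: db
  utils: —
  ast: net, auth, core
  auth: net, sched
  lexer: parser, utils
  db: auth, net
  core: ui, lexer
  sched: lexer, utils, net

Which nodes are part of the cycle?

DFS with gray/black marking from sched:
sched gray
  lexer gray
    parser gray
      db gray
        auth gray
          net gray
          net black
          auth→sched: sched is gray → back edge
Back edge closes the cycle sched → lexer → parser → db → auth → sched; its vertices are {db, auth, lexer, sched, parser}.

db, auth, lexer, sched, parser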